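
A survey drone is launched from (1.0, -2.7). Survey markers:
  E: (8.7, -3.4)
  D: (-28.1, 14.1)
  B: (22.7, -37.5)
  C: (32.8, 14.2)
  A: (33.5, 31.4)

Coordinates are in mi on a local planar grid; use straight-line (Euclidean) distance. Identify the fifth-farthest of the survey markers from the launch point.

Distance to each, sorted:
A: 47.1 mi
B: 41.0 mi
C: 36.0 mi
D: 33.6 mi
E: 7.7 mi
The fifth-farthest is E at 7.7 mi.

E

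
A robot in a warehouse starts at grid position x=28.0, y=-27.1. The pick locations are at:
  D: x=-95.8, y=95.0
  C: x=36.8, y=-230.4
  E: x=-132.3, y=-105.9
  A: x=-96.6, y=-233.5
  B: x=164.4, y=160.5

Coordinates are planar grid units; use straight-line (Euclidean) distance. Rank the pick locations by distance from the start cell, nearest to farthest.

D, E, C, B, A

Distance from the start cell at x=28.0, y=-27.1 to each:
D x=-95.8, y=95.0: 173.9
E x=-132.3, y=-105.9: 178.6
C x=36.8, y=-230.4: 203.5
B x=164.4, y=160.5: 231.9
A x=-96.6, y=-233.5: 241.1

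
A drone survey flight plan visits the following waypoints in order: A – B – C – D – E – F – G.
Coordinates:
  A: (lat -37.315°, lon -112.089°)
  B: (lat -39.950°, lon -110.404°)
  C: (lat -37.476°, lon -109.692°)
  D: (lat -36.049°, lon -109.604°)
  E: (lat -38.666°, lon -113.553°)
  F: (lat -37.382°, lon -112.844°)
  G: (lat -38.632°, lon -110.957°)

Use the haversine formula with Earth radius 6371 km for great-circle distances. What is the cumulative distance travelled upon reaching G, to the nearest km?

Leg distances:
A→B: 327.5 km  (cumulative 327.5 km)
B→C: 281.9 km  (cumulative 609.4 km)
C→D: 158.9 km  (cumulative 768.3 km)
D→E: 454.3 km  (cumulative 1222.7 km)
E→F: 155.7 km  (cumulative 1378.4 km)
F→G: 216.0 km  (cumulative 1594.3 km)
Cumulative distance at G ≈ 1594 km.

1594 km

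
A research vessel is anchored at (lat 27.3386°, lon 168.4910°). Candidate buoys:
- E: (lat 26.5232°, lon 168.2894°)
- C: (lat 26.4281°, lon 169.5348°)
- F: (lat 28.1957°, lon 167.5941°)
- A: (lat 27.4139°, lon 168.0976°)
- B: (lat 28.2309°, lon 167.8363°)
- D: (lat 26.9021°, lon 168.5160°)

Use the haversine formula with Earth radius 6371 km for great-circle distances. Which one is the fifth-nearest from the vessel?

F

Distances from the vessel ((lat 27.3386°, lon 168.4910°)):
A: 39.7 km
D: 48.6 km
E: 92.8 km
B: 118.3 km
F: 129.9 km
C: 144.8 km
The fifth-nearest is F at 129.9 km.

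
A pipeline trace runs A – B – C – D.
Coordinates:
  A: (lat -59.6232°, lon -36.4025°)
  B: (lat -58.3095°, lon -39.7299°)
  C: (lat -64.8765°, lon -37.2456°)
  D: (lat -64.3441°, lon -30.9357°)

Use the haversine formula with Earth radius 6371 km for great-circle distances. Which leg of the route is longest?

Leg distances:
A→B: 240.2 km
B→C: 741.8 km
C→D: 306.5 km
The longest leg is B–C at 741.8 km.

B–C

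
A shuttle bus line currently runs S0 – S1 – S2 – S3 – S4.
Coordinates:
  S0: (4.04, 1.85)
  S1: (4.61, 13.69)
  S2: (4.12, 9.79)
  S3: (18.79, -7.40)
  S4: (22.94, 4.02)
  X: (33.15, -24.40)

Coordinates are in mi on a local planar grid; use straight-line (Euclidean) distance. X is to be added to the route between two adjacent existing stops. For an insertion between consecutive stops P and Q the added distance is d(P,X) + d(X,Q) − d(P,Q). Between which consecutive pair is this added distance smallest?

between S3 and S4

Added distance for inserting X between each consecutive pair:
S0–S1: 74.9 mi
S1–S2: 88.5 mi
S2–S3: 44.5 mi
S3–S4: 40.3 mi
Smallest added distance is 40.3 mi, inserting between S3 and S4.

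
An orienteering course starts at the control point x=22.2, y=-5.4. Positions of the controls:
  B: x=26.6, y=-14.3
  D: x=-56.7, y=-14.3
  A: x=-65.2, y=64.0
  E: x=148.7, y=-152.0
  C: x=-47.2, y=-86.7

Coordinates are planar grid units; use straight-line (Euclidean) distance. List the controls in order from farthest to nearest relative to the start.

E, A, C, D, B

Computing each straight-line distance from x=22.2, y=-5.4:
E x=148.7, y=-152.0: 193.6
A x=-65.2, y=64.0: 111.6
C x=-47.2, y=-86.7: 106.9
D x=-56.7, y=-14.3: 79.4
B x=26.6, y=-14.3: 9.9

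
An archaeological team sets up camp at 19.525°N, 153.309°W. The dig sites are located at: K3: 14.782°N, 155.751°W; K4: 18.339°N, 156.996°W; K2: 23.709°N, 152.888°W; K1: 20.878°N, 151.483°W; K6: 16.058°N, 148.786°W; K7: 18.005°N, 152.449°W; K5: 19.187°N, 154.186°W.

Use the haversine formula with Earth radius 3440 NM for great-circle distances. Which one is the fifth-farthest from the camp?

K1

Distance to each, sorted:
K6: 331.9 NM
K3: 317.3 NM
K2: 252.3 NM
K4: 221.2 NM
K1: 131.1 NM
K7: 103.5 NM
K5: 53.7 NM
The fifth-farthest is K1 at 131.1 NM.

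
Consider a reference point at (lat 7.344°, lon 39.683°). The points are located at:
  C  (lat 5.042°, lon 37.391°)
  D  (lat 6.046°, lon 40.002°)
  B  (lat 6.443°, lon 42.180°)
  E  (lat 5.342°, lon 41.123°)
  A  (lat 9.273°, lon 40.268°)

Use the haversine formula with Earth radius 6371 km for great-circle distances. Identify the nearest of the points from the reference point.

Distances from the reference point ((lat 7.344°, lon 39.683°)):
D: 148.6 km
A: 223.9 km
E: 273.6 km
B: 293.3 km
C: 360.2 km
The nearest is D at 148.6 km.

D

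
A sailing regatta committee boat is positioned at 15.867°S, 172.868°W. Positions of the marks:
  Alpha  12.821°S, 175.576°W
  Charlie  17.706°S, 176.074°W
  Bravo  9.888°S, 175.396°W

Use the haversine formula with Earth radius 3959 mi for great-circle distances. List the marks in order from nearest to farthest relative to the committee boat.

Charlie, Alpha, Bravo

Distance from the committee boat at 15.867°S, 172.868°W to each:
Charlie 17.706°S, 176.074°W: 247.2 mi
Alpha 12.821°S, 175.576°W: 277.8 mi
Bravo 9.888°S, 175.396°W: 446.8 mi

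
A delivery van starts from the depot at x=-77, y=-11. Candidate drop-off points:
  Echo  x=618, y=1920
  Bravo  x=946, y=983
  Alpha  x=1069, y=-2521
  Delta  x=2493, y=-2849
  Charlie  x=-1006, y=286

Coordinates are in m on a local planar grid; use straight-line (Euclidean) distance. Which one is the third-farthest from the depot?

Echo

Distances from the depot (x=-77, y=-11):
Delta: 3828.7 m
Alpha: 2759.2 m
Echo: 2052.3 m
Bravo: 1426.4 m
Charlie: 975.3 m
The third-farthest is Echo at 2052.3 m.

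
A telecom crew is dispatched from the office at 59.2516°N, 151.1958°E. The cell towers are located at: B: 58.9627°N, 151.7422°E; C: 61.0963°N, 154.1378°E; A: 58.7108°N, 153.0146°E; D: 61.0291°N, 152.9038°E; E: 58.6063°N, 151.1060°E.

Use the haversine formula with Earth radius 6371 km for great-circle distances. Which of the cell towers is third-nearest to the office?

Distances from the office (59.2516°N, 151.1958°E):
B: 44.8 km
E: 71.9 km
A: 120.3 km
D: 219.1 km
C: 261.8 km
The third-nearest is A at 120.3 km.

A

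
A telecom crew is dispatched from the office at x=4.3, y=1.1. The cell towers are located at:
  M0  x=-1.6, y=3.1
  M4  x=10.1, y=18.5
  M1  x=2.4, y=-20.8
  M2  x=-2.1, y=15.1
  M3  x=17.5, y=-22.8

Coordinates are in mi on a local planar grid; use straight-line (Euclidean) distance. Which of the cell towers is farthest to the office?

M3

Distance to each, sorted:
M3: 27.3 mi
M1: 22.0 mi
M4: 18.3 mi
M2: 15.4 mi
M0: 6.2 mi
The farthest is M3 at 27.3 mi.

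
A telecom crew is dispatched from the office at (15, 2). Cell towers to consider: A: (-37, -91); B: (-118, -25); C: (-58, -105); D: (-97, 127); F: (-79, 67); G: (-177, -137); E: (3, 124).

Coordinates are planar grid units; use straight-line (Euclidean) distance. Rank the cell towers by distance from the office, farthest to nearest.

Distance from the office at (15, 2) to each:
G (-177, -137): 237.0
D (-97, 127): 167.8
B (-118, -25): 135.7
C (-58, -105): 129.5
E (3, 124): 122.6
F (-79, 67): 114.3
A (-37, -91): 106.6

G, D, B, C, E, F, A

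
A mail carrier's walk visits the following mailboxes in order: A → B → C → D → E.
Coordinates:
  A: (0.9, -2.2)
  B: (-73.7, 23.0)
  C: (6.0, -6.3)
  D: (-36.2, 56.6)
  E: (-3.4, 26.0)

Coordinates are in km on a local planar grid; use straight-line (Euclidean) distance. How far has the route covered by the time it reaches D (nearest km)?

239 km

Leg distances:
A→B: 78.7 km  (cumulative 78.7 km)
B→C: 84.9 km  (cumulative 163.7 km)
C→D: 75.7 km  (cumulative 239.4 km)
Cumulative distance at D ≈ 239 km.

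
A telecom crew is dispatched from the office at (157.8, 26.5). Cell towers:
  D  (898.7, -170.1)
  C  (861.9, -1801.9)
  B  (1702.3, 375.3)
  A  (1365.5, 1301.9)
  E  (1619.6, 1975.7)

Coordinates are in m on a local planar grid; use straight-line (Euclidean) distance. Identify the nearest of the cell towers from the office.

D

Distance to each, sorted:
D: 766.5 m
B: 1583.4 m
A: 1756.5 m
C: 1959.3 m
E: 2436.4 m
The nearest is D at 766.5 m.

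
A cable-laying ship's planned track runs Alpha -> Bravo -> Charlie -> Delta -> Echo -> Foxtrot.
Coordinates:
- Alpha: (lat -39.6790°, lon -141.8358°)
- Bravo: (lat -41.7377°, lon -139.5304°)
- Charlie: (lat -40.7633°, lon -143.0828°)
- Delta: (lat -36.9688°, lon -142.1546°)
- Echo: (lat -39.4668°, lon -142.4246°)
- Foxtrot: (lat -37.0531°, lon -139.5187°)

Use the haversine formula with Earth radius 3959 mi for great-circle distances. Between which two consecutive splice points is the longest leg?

Charlie–Delta

Leg distances:
Alpha→Bravo: 186.6 mi
Bravo→Charlie: 196.4 mi
Charlie→Delta: 266.9 mi
Delta→Echo: 173.2 mi
Echo→Foxtrot: 229.5 mi
The longest leg is Charlie–Delta at 266.9 mi.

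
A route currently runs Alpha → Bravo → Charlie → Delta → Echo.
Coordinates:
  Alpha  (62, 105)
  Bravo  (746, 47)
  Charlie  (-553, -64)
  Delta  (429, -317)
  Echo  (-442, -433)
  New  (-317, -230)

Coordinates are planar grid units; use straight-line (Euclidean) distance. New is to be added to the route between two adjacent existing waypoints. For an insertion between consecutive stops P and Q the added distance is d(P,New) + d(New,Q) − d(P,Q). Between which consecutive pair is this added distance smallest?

between Charlie and Delta

Added distance for inserting New between each consecutive pair:
Alpha–Bravo: 917.9
Bravo–Charlie: 83.3
Charlie–Delta: 25.5
Delta–Echo: 110.8
Smallest added distance is 25.5, inserting between Charlie and Delta.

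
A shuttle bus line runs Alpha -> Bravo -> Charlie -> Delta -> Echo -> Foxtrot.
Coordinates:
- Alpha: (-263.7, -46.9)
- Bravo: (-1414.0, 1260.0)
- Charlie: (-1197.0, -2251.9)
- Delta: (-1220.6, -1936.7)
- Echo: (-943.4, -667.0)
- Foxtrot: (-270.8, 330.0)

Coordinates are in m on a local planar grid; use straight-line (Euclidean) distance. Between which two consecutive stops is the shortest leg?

Charlie–Delta

Leg distances:
Alpha→Bravo: 1741.0 m
Bravo→Charlie: 3518.6 m
Charlie→Delta: 316.1 m
Delta→Echo: 1299.6 m
Echo→Foxtrot: 1202.7 m
The shortest leg is Charlie–Delta at 316.1 m.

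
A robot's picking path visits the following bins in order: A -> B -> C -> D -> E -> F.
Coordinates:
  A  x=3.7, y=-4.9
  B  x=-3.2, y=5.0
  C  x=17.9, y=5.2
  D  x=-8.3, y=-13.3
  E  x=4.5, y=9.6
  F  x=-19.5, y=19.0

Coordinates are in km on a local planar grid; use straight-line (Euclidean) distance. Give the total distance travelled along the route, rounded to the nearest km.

Leg distances:
A→B: 12.1 km  (cumulative 12.1 km)
B→C: 21.1 km  (cumulative 33.2 km)
C→D: 32.1 km  (cumulative 65.2 km)
D→E: 26.2 km  (cumulative 91.5 km)
E→F: 25.8 km  (cumulative 117.3 km)
Total route length ≈ 117 km.

117 km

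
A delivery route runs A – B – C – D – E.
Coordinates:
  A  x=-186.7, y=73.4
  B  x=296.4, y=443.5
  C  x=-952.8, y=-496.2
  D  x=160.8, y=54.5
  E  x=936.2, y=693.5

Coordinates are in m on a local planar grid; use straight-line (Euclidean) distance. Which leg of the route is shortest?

A–B

Leg distances:
A→B: 608.6 m
B→C: 1563.2 m
C→D: 1242.3 m
D→E: 1004.8 m
The shortest leg is A–B at 608.6 m.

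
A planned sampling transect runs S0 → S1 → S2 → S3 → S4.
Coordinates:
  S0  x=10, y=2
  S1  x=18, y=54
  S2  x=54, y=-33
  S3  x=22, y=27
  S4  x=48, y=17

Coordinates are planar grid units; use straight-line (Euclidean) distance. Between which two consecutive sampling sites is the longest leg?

Leg distances:
S0→S1: 52.6
S1→S2: 94.2
S2→S3: 68.0
S3→S4: 27.9
The longest leg is S1–S2 at 94.2.

S1–S2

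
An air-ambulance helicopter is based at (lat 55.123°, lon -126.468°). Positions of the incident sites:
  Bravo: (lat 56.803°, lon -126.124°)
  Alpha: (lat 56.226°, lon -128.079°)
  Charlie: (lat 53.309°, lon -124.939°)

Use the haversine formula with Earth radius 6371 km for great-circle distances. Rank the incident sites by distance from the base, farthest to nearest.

Charlie, Bravo, Alpha

Distances from the base:
Charlie (lat 53.309°, lon -124.939°): 224.9 km
Bravo (lat 56.803°, lon -126.124°): 188.0 km
Alpha (lat 56.226°, lon -128.079°): 158.9 km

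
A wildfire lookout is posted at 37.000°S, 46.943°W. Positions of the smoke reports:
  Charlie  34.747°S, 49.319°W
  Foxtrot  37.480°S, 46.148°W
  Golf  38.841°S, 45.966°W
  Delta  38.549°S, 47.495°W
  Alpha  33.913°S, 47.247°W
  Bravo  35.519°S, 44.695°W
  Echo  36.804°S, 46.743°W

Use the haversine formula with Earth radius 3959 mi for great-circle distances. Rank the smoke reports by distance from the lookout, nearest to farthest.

Distance from the lookout at 37.000°S, 46.943°W to each:
Echo 36.804°S, 46.743°W: 17.5 mi
Foxtrot 37.480°S, 46.148°W: 54.9 mi
Delta 38.549°S, 47.495°W: 111.2 mi
Golf 38.841°S, 45.966°W: 137.9 mi
Bravo 35.519°S, 44.695°W: 161.7 mi
Charlie 34.747°S, 49.319°W: 204.8 mi
Alpha 33.913°S, 47.247°W: 214.0 mi

Echo, Foxtrot, Delta, Golf, Bravo, Charlie, Alpha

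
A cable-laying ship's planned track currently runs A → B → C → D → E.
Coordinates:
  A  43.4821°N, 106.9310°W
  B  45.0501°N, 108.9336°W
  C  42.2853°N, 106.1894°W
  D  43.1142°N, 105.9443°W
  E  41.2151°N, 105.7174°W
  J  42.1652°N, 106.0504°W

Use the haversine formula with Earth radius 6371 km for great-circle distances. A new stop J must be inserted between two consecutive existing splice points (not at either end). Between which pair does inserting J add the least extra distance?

between D and E

Added distance for inserting J between each consecutive pair:
A–B: 322.7 km
B–C: 35.1 km
C–D: 29.1 km
D–E: 3.1 km
Smallest added distance is 3.1 km, inserting between D and E.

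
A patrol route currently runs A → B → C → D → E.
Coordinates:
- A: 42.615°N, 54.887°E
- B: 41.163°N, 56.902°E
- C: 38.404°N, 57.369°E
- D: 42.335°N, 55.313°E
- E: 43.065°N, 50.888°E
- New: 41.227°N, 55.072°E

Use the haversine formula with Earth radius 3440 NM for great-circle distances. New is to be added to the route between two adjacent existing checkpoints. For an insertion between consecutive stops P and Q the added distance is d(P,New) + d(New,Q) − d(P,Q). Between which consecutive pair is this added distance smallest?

between C and D

Added distance for inserting New between each consecutive pair:
A–B: 41.2 NM
B–C: 115.6 NM
C–D: 13.2 NM
D–E: 83.8 NM
Smallest added distance is 13.2 NM, inserting between C and D.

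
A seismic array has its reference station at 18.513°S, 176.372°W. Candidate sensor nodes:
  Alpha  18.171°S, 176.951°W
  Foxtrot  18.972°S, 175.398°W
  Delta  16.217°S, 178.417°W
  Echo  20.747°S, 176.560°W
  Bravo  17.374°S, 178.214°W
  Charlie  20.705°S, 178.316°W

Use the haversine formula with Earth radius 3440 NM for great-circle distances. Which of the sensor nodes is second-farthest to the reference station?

Distances from the reference station (18.513°S, 176.372°W):
Delta: 180.9 NM
Charlie: 171.5 NM
Echo: 134.5 NM
Bravo: 125.5 NM
Foxtrot: 61.9 NM
Alpha: 38.9 NM
The second-farthest is Charlie at 171.5 NM.

Charlie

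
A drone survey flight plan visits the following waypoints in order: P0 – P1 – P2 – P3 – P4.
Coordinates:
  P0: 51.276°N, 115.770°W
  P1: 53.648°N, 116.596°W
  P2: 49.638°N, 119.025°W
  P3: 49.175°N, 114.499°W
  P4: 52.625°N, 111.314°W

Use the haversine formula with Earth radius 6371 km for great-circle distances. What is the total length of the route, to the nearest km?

Leg distances:
P0→P1: 269.6 km  (cumulative 269.6 km)
P1→P2: 476.3 km  (cumulative 745.9 km)
P2→P3: 331.4 km  (cumulative 1077.3 km)
P3→P4: 443.8 km  (cumulative 1521.1 km)
Total route length ≈ 1521 km.

1521 km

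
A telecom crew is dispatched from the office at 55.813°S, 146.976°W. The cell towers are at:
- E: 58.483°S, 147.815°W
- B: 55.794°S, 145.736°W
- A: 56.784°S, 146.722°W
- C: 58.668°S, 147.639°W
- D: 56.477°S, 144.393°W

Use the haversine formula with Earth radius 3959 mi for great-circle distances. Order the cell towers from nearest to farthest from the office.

Computing each great-circle distance from 55.813°S, 146.976°W:
B 55.794°S, 145.736°W: 48.2 mi
A 56.784°S, 146.722°W: 67.8 mi
D 56.477°S, 144.393°W: 109.5 mi
E 58.483°S, 147.815°W: 187.1 mi
C 58.668°S, 147.639°W: 198.8 mi

B, A, D, E, C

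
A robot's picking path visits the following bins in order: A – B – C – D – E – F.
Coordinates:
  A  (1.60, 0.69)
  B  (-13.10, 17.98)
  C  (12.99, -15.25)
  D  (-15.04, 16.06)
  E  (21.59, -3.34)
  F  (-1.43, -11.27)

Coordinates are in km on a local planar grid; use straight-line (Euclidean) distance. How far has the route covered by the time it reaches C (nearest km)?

Leg distances:
A→B: 22.7 km  (cumulative 22.7 km)
B→C: 42.2 km  (cumulative 64.9 km)
Cumulative distance at C ≈ 65 km.

65 km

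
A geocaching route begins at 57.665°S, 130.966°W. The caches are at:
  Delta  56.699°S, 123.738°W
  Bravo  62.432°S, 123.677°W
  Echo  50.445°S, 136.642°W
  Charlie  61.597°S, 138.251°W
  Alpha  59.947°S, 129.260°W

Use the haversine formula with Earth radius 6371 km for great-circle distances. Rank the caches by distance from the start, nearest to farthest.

Alpha, Delta, Charlie, Bravo, Echo

Distances from the start:
Alpha 59.947°S, 129.260°W: 272.1 km
Delta 56.699°S, 123.738°W: 448.4 km
Charlie 61.597°S, 138.251°W: 598.4 km
Bravo 62.432°S, 123.677°W: 666.0 km
Echo 50.445°S, 136.642°W: 883.5 km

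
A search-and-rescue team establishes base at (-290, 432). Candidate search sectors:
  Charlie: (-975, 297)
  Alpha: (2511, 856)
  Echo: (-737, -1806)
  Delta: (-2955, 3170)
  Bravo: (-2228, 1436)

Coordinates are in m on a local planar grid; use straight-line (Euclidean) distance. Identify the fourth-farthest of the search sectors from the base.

Distance to each, sorted:
Delta: 3820.8 m
Alpha: 2832.9 m
Echo: 2282.2 m
Bravo: 2182.6 m
Charlie: 698.2 m
The fourth-farthest is Bravo at 2182.6 m.

Bravo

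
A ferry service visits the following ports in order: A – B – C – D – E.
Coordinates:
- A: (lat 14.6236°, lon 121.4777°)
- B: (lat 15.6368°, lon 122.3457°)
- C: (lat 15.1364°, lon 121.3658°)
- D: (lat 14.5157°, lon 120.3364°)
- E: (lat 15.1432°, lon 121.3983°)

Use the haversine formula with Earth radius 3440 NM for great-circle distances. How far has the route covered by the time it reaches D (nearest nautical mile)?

214 NM

Leg distances:
A→B: 78.9 NM  (cumulative 78.9 NM)
B→C: 64.2 NM  (cumulative 143.1 NM)
C→D: 70.4 NM  (cumulative 213.5 NM)
Cumulative distance at D ≈ 214 NM.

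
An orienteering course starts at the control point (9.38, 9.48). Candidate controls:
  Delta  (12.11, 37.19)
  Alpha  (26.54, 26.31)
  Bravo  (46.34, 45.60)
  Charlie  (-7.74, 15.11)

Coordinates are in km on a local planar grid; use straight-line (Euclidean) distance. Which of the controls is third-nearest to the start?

Distance to each, sorted:
Charlie: 18.0 km
Alpha: 24.0 km
Delta: 27.8 km
Bravo: 51.7 km
The third-nearest is Delta at 27.8 km.

Delta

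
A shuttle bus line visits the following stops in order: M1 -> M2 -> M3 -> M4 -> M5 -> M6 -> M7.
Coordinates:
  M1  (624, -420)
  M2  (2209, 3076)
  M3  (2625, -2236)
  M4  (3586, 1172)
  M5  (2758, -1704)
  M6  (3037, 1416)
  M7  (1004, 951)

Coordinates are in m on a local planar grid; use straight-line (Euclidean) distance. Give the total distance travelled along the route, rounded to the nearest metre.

Leg distances:
M1→M2: 3838.5 m  (cumulative 3838.5 m)
M2→M3: 5328.3 m  (cumulative 9166.8 m)
M3→M4: 3540.9 m  (cumulative 12707.7 m)
M4→M5: 2992.8 m  (cumulative 15700.5 m)
M5→M6: 3132.4 m  (cumulative 18833.0 m)
M6→M7: 2085.5 m  (cumulative 20918.5 m)
Total route length ≈ 20918 m.

20918 m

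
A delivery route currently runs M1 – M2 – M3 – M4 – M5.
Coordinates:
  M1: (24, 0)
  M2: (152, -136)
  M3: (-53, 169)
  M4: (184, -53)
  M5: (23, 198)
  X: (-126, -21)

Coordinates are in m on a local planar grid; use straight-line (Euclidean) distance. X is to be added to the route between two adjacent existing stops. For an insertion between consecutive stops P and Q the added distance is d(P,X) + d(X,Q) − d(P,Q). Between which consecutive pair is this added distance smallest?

Added distance for inserting X between each consecutive pair:
M1–M2: 265.5 m
M2–M3: 136.9 m
M3–M4: 190.5 m
M4–M5: 278.3 m
Smallest added distance is 136.9 m, inserting between M2 and M3.

between M2 and M3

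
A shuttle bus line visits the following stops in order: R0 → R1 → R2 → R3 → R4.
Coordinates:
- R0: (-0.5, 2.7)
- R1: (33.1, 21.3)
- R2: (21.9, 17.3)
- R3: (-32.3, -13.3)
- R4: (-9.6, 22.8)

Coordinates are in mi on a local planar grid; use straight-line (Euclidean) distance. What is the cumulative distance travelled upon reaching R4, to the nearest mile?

155 mi

Leg distances:
R0→R1: 38.4 mi  (cumulative 38.4 mi)
R1→R2: 11.9 mi  (cumulative 50.3 mi)
R2→R3: 62.2 mi  (cumulative 112.5 mi)
R3→R4: 42.6 mi  (cumulative 155.2 mi)
Cumulative distance at R4 ≈ 155 mi.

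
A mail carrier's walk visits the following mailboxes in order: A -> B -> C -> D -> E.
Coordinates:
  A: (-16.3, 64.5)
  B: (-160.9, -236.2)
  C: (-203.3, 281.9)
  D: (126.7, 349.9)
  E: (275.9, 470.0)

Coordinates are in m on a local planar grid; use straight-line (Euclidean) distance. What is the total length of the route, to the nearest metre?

1382 m

Leg distances:
A→B: 333.7 m  (cumulative 333.7 m)
B→C: 519.8 m  (cumulative 853.5 m)
C→D: 336.9 m  (cumulative 1190.4 m)
D→E: 191.5 m  (cumulative 1382.0 m)
Total route length ≈ 1382 m.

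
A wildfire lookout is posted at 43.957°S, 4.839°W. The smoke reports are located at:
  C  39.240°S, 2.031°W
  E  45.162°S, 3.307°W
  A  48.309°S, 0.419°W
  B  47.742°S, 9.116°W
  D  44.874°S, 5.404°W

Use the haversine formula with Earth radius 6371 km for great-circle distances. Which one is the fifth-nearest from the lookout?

A

Distance to each, sorted:
D: 111.4 km
E: 180.8 km
B: 535.4 km
C: 574.0 km
A: 591.5 km
The fifth-nearest is A at 591.5 km.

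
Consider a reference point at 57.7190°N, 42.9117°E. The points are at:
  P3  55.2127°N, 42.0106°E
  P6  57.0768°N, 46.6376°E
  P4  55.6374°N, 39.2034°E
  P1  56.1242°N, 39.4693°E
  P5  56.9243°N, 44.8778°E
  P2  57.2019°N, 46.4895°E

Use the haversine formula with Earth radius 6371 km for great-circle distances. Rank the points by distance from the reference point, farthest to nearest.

P4, P3, P1, P6, P2, P5

Computing each great-circle distance from 57.7190°N, 42.9117°E:
P4 55.6374°N, 39.2034°E: 323.8 km
P3 55.2127°N, 42.0106°E: 284.1 km
P1 56.1242°N, 39.4693°E: 274.0 km
P6 57.0768°N, 46.6376°E: 234.3 km
P2 57.2019°N, 46.4895°E: 221.5 km
P5 56.9243°N, 44.8778°E: 147.4 km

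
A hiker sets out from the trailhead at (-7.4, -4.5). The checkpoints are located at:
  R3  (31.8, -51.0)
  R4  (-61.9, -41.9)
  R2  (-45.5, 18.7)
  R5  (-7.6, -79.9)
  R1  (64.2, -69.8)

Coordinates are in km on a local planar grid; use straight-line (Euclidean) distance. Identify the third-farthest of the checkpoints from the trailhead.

R4

Distances from the trailhead ((-7.4, -4.5)):
R1: 96.9 km
R5: 75.4 km
R4: 66.1 km
R3: 60.8 km
R2: 44.6 km
The third-farthest is R4 at 66.1 km.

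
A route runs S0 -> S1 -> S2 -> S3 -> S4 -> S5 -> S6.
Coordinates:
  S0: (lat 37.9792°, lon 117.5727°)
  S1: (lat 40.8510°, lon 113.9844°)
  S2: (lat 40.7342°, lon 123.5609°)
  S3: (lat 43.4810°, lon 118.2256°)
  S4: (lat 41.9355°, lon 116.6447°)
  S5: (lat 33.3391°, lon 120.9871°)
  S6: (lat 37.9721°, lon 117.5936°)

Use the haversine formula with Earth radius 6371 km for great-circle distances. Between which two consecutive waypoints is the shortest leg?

Leg distances:
S0→S1: 443.8 km
S1→S2: 805.9 km
S2→S3: 535.5 km
S3→S4: 215.0 km
S4→S5: 1029.1 km
S5→S6: 599.4 km
The shortest leg is S3–S4 at 215.0 km.

S3–S4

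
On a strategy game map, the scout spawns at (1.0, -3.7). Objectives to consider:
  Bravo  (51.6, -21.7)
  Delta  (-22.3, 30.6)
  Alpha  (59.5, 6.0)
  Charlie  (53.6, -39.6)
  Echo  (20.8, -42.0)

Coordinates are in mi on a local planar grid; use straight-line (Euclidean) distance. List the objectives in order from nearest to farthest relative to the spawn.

Delta, Echo, Bravo, Alpha, Charlie

Distance from the spawn at (1.0, -3.7) to each:
Delta (-22.3, 30.6): 41.5 mi
Echo (20.8, -42.0): 43.1 mi
Bravo (51.6, -21.7): 53.7 mi
Alpha (59.5, 6.0): 59.3 mi
Charlie (53.6, -39.6): 63.7 mi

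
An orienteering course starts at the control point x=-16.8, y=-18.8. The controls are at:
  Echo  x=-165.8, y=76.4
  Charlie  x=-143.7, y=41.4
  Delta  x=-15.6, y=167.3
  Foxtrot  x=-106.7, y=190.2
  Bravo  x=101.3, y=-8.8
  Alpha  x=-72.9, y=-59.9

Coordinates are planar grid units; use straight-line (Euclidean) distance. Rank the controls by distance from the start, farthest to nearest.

Foxtrot, Delta, Echo, Charlie, Bravo, Alpha

Distances from the start:
Foxtrot x=-106.7, y=190.2: 227.5
Delta x=-15.6, y=167.3: 186.1
Echo x=-165.8, y=76.4: 176.8
Charlie x=-143.7, y=41.4: 140.5
Bravo x=101.3, y=-8.8: 118.5
Alpha x=-72.9, y=-59.9: 69.5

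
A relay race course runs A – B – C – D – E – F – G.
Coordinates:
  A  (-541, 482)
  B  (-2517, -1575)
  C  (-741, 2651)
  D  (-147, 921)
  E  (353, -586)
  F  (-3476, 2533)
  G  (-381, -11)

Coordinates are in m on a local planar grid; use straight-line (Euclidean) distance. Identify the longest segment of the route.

E–F

Leg distances:
A→B: 2852.3 m
B→C: 4584.0 m
C→D: 1829.1 m
D→E: 1587.8 m
E→F: 4938.6 m
F→G: 4006.4 m
The longest leg is E–F at 4938.6 m.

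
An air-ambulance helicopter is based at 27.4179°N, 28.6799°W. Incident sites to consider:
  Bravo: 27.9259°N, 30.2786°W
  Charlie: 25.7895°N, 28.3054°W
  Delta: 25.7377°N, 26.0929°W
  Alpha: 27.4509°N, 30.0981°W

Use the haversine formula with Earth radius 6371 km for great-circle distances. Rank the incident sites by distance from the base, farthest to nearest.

Computing each great-circle distance from 27.4179°N, 28.6799°W:
Delta 25.7377°N, 26.0929°W: 317.9 km
Charlie 25.7895°N, 28.3054°W: 184.9 km
Bravo 27.9259°N, 30.2786°W: 167.3 km
Alpha 27.4509°N, 30.0981°W: 140.0 km

Delta, Charlie, Bravo, Alpha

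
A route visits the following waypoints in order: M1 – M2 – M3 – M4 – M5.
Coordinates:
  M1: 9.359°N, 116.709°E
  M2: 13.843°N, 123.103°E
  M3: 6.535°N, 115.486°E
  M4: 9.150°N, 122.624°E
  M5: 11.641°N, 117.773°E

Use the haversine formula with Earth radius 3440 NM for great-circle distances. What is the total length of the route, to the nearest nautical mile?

Leg distances:
M1→M2: 462.4 NM  (cumulative 462.4 NM)
M2→M3: 628.3 NM  (cumulative 1090.7 NM)
M3→M4: 452.6 NM  (cumulative 1543.3 NM)
M4→M5: 323.1 NM  (cumulative 1866.5 NM)
Total route length ≈ 1866 NM.

1866 NM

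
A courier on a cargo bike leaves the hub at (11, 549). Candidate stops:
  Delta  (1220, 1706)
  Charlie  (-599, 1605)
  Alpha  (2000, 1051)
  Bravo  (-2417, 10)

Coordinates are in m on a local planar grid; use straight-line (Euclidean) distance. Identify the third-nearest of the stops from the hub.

Distances from the hub ((11, 549)):
Charlie: 1219.5 m
Delta: 1673.4 m
Alpha: 2051.4 m
Bravo: 2487.1 m
The third-nearest is Alpha at 2051.4 m.

Alpha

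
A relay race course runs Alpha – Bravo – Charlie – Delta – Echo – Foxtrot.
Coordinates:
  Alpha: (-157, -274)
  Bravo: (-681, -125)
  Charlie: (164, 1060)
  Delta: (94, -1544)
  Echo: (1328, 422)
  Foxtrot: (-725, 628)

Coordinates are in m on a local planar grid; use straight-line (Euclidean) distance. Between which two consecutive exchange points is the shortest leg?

Leg distances:
Alpha→Bravo: 544.8 m
Bravo→Charlie: 1455.4 m
Charlie→Delta: 2604.9 m
Delta→Echo: 2321.2 m
Echo→Foxtrot: 2063.3 m
The shortest leg is Alpha–Bravo at 544.8 m.

Alpha–Bravo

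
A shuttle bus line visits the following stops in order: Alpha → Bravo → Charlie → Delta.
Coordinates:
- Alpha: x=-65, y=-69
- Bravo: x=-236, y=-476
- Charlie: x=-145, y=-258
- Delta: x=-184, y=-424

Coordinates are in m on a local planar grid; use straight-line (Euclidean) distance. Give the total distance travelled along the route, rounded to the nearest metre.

Leg distances:
Alpha→Bravo: 441.5 m  (cumulative 441.5 m)
Bravo→Charlie: 236.2 m  (cumulative 677.7 m)
Charlie→Delta: 170.5 m  (cumulative 848.2 m)
Total route length ≈ 848 m.

848 m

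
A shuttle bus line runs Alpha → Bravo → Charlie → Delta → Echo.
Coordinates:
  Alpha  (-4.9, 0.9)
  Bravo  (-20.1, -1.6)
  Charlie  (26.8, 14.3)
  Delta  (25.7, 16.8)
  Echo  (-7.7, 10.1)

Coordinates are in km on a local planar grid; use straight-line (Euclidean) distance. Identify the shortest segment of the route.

Leg distances:
Alpha→Bravo: 15.4 km
Bravo→Charlie: 49.5 km
Charlie→Delta: 2.7 km
Delta→Echo: 34.1 km
The shortest leg is Charlie–Delta at 2.7 km.

Charlie–Delta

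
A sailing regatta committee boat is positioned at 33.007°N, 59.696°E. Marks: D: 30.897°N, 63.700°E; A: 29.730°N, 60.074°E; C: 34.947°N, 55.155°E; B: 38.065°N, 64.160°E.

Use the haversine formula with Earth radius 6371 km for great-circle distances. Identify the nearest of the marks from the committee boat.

Distance to each, sorted:
A: 366.1 km
D: 444.6 km
C: 471.0 km
B: 692.2 km
The nearest is A at 366.1 km.

A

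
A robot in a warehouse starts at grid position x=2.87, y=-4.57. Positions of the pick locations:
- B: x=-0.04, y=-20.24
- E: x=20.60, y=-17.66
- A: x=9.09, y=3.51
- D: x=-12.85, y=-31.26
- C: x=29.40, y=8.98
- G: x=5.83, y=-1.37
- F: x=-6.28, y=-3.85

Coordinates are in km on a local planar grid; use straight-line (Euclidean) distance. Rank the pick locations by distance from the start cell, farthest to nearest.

Computing each straight-line distance from x=2.87, y=-4.57:
D x=-12.85, y=-31.26: 31.0 km
C x=29.40, y=8.98: 29.8 km
E x=20.60, y=-17.66: 22.0 km
B x=-0.04, y=-20.24: 15.9 km
A x=9.09, y=3.51: 10.2 km
F x=-6.28, y=-3.85: 9.2 km
G x=5.83, y=-1.37: 4.4 km

D, C, E, B, A, F, G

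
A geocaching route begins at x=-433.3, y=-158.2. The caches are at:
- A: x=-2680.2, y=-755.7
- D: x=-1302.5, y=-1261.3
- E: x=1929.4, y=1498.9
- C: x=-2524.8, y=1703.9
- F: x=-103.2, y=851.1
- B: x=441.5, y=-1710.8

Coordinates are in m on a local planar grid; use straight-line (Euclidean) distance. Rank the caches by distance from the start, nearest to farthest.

Computing each straight-line distance from x=-433.3, y=-158.2:
F x=-103.2, y=851.1: 1061.9 m
D x=-1302.5, y=-1261.3: 1404.4 m
B x=441.5, y=-1710.8: 1782.1 m
A x=-2680.2, y=-755.7: 2325.0 m
C x=-2524.8, y=1703.9: 2800.3 m
E x=1929.4, y=1498.9: 2885.9 m

F, D, B, A, C, E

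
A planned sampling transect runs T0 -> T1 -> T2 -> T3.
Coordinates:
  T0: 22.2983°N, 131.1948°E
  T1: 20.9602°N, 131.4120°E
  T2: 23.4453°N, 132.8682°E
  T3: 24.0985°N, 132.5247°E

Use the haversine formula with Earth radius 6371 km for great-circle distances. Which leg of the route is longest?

Leg distances:
T0→T1: 150.5 km
T1→T2: 314.4 km
T2→T3: 80.6 km
The longest leg is T1–T2 at 314.4 km.

T1–T2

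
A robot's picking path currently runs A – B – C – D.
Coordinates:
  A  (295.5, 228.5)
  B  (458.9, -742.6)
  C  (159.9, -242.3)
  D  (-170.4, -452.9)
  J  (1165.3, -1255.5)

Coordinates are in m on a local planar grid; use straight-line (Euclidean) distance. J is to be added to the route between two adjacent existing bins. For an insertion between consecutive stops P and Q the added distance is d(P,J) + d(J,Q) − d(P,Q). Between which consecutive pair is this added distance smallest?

between A and B

Added distance for inserting J between each consecutive pair:
A–B: 1608.3 m
B–C: 1717.5 m
C–D: 2593.9 m
Smallest added distance is 1608.3 m, inserting between A and B.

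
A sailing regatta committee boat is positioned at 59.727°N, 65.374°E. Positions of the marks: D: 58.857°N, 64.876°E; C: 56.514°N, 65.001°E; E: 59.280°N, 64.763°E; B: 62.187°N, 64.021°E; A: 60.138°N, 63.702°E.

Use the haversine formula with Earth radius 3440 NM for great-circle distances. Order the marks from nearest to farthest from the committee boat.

E, D, A, B, C

Distances from the committee boat:
E 59.280°N, 64.763°E: 32.7 NM
D 58.857°N, 64.876°E: 54.4 NM
A 60.138°N, 63.702°E: 56.0 NM
B 62.187°N, 64.021°E: 152.9 NM
C 56.514°N, 65.001°E: 193.3 NM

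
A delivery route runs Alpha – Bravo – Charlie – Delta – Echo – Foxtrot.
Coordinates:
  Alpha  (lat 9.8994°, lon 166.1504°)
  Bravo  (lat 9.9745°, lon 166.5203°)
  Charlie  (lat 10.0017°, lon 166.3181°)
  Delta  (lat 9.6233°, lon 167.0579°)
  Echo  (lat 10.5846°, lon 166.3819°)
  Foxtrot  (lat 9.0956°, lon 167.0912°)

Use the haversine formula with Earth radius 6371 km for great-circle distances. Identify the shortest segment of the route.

Bravo–Charlie

Leg distances:
Alpha→Bravo: 41.4 km
Bravo→Charlie: 22.3 km
Charlie→Delta: 91.3 km
Delta→Echo: 130.0 km
Echo→Foxtrot: 182.9 km
The shortest leg is Bravo–Charlie at 22.3 km.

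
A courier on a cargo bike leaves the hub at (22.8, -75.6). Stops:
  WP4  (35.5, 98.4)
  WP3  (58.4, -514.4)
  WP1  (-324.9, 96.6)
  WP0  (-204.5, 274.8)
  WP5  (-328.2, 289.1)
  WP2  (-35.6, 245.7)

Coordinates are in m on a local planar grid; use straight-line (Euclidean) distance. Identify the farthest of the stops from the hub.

WP5

Distance to each, sorted:
WP5: 506.2 m
WP3: 440.2 m
WP0: 417.7 m
WP1: 388.0 m
WP2: 326.6 m
WP4: 174.5 m
The farthest is WP5 at 506.2 m.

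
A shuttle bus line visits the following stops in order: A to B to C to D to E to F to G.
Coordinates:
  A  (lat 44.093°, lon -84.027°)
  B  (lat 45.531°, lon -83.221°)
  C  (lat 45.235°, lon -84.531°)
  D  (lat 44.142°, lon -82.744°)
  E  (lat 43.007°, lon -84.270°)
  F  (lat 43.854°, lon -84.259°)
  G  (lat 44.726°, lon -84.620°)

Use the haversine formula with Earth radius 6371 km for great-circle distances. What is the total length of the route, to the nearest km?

Leg distances:
A→B: 172.1 km  (cumulative 172.1 km)
B→C: 107.5 km  (cumulative 279.5 km)
C→D: 186.3 km  (cumulative 465.9 km)
D→E: 176.2 km  (cumulative 642.1 km)
E→F: 94.2 km  (cumulative 736.3 km)
F→G: 101.1 km  (cumulative 837.4 km)
Total route length ≈ 837 km.

837 km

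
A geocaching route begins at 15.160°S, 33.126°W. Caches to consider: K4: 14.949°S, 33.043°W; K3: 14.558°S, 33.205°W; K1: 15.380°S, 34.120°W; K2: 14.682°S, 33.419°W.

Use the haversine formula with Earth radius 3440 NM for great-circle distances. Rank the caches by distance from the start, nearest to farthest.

Distances from the start:
K4 14.949°S, 33.043°W: 13.6 NM
K2 14.682°S, 33.419°W: 33.4 NM
K3 14.558°S, 33.205°W: 36.4 NM
K1 15.380°S, 34.120°W: 59.1 NM

K4, K2, K3, K1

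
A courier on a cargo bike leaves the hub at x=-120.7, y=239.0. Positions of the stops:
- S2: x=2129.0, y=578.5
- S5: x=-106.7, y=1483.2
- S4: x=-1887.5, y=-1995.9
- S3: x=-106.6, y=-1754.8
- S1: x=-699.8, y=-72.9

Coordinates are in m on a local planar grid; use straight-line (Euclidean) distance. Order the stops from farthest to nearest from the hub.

Computing each straight-line distance from x=-120.7, y=239.0:
S4 x=-1887.5, y=-1995.9: 2848.9 m
S2 x=2129.0, y=578.5: 2275.2 m
S3 x=-106.6, y=-1754.8: 1993.8 m
S5 x=-106.7, y=1483.2: 1244.3 m
S1 x=-699.8, y=-72.9: 657.8 m

S4, S2, S3, S5, S1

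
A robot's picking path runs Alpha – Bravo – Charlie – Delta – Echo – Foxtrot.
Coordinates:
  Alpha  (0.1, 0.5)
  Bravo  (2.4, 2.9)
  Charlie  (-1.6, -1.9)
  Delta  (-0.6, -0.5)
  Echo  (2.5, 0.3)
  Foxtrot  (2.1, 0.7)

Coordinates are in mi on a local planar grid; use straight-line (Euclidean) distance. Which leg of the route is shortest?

Leg distances:
Alpha→Bravo: 3.3 mi
Bravo→Charlie: 6.2 mi
Charlie→Delta: 1.7 mi
Delta→Echo: 3.2 mi
Echo→Foxtrot: 0.6 mi
The shortest leg is Echo–Foxtrot at 0.6 mi.

Echo–Foxtrot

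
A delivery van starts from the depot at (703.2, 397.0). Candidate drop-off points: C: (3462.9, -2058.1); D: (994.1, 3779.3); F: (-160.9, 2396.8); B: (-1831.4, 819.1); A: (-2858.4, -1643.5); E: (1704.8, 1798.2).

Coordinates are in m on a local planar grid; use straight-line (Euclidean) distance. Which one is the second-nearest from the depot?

Distances from the depot ((703.2, 397.0)):
E: 1722.4 m
F: 2178.5 m
B: 2569.5 m
D: 3394.8 m
C: 3693.7 m
A: 4104.7 m
The second-nearest is F at 2178.5 m.

F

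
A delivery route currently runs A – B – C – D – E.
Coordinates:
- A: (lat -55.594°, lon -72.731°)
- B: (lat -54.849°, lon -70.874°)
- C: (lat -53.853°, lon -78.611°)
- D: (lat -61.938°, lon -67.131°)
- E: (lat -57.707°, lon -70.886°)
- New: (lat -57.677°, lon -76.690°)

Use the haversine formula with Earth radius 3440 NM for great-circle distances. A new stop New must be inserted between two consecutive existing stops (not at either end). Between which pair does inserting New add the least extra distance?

Added distance for inserting New between each consecutive pair:
A–B: 360.7 NM
B–C: 219.1 NM
C–D: 17.3 NM
D–E: 293.2 NM
Smallest added distance is 17.3 NM, inserting between C and D.

between C and D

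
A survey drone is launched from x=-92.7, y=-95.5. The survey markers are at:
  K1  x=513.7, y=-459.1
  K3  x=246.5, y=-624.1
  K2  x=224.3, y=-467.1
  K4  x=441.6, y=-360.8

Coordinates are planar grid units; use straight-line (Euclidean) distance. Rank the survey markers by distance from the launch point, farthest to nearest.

Distance from the launch point at x=-92.7, y=-95.5 to each:
K1 x=513.7, y=-459.1: 707.1
K3 x=246.5, y=-624.1: 628.1
K4 x=441.6, y=-360.8: 596.5
K2 x=224.3, y=-467.1: 488.4

K1, K3, K4, K2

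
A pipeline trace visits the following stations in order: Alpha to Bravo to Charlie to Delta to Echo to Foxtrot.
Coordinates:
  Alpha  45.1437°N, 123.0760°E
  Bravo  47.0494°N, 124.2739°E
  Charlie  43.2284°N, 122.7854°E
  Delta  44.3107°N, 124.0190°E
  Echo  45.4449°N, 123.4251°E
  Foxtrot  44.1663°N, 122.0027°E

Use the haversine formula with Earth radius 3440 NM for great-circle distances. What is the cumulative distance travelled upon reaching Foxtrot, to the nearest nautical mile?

617 NM

Leg distances:
Alpha→Bravo: 124.8 NM  (cumulative 124.8 NM)
Bravo→Charlie: 237.9 NM  (cumulative 362.7 NM)
Charlie→Delta: 84.2 NM  (cumulative 446.9 NM)
Delta→Echo: 72.6 NM  (cumulative 519.5 NM)
Echo→Foxtrot: 97.8 NM  (cumulative 617.3 NM)
Cumulative distance at Foxtrot ≈ 617 NM.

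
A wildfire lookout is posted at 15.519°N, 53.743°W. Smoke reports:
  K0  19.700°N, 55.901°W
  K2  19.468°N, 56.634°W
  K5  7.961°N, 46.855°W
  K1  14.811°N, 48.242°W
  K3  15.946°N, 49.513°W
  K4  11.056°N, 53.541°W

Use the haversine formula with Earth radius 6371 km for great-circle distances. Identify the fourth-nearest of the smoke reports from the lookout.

K2

Distance to each, sorted:
K3: 455.2 km
K4: 496.7 km
K0: 518.1 km
K2: 535.5 km
K1: 595.6 km
K5: 1125.9 km
The fourth-nearest is K2 at 535.5 km.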